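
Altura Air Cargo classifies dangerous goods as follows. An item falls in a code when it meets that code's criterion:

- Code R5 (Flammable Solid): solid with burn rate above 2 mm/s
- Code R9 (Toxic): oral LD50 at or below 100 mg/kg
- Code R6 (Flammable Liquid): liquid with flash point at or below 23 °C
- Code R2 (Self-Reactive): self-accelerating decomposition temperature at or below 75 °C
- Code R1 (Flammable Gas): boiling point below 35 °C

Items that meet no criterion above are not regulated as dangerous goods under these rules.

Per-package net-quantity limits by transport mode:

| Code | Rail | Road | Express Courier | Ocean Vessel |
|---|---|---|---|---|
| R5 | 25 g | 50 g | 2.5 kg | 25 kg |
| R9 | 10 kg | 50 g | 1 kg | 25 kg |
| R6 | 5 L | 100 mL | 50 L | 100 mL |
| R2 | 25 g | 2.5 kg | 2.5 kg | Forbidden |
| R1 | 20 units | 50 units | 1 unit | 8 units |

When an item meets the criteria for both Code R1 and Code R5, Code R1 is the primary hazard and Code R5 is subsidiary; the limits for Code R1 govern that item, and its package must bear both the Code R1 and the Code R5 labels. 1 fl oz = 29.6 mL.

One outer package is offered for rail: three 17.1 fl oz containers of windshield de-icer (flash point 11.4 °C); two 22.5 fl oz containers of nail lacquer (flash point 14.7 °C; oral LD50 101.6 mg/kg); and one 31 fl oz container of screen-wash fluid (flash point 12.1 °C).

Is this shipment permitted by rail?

The windshield de-icer has flash point 11.4 °C, which is ≤ 23 °C, so it is Code R6 (Flammable Liquid).
The nail lacquer has flash point 14.7 °C, which is ≤ 23 °C, so it is Code R6 (Flammable Liquid).
Flash point 12.1 °C meets the Code R6 criterion (Flammable Liquid), so the screen-wash fluid is Code R6.
Code R6 net quantity: (three 17.1 fl oz containers = 1518.48 mL) + (two 22.5 fl oz containers = 1.332 L) + (one 31 fl oz container = 917.6 mL) = 3768.08 mL.
3768.08 mL is within the rail limit of 5 L for Code R6.

Yes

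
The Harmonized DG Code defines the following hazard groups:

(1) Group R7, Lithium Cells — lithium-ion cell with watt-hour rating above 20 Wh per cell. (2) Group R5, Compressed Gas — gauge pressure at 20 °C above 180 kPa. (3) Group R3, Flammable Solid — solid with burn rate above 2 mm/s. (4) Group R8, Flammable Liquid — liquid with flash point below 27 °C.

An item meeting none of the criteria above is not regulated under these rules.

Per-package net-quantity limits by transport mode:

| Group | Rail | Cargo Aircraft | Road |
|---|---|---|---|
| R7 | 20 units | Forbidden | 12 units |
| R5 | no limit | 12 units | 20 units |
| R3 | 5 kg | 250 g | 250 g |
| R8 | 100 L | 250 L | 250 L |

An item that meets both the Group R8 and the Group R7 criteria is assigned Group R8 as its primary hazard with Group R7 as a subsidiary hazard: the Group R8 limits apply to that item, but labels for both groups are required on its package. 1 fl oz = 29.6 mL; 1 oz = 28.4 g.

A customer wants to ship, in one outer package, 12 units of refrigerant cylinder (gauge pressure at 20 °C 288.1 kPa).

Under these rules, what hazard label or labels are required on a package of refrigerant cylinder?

Group R5

Gauge pressure at 20 °C 288.1 kPa meets the Group R5 criterion (Compressed Gas), so the refrigerant cylinder is Group R5.
Only the Group R5 label is required.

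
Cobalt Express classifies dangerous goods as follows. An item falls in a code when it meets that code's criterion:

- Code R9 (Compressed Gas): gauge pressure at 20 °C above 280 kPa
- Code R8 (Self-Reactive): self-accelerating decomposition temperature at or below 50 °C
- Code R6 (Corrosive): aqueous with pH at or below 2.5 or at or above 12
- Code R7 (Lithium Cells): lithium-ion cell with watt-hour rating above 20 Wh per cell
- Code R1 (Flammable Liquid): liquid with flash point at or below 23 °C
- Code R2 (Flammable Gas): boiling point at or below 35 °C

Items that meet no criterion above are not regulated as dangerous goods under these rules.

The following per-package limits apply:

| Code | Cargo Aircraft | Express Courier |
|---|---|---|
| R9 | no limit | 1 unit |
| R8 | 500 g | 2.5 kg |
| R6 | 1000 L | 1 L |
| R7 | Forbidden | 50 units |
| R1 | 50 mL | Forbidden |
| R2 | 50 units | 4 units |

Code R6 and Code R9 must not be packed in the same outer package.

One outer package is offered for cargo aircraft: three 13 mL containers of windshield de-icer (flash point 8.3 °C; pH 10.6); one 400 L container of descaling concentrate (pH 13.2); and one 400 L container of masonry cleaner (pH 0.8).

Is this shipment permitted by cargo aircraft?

Flash point 8.3 °C meets the Code R1 criterion (Flammable Liquid), so the windshield de-icer is Code R1.
pH 13.2 meets the Code R6 criterion (Corrosive), so the descaling concentrate is Code R6.
pH 0.8 meets the Code R6 criterion (Corrosive), so the masonry cleaner is Code R6.
Code R6 net quantity: 400 L + 400 L = 800 L.
That is within the Code R6 cargo aircraft limit of 1000 L.
Code R1 quantity: three 13 mL containers = 39 mL.
39 mL is within the cargo aircraft limit of 50 mL for Code R1.
The segregation rule (Code R6 with Code R9) does not apply to Code R6 with Code R1.
Every hazard code is within its cargo aircraft limit and no segregation rule is violated.

Yes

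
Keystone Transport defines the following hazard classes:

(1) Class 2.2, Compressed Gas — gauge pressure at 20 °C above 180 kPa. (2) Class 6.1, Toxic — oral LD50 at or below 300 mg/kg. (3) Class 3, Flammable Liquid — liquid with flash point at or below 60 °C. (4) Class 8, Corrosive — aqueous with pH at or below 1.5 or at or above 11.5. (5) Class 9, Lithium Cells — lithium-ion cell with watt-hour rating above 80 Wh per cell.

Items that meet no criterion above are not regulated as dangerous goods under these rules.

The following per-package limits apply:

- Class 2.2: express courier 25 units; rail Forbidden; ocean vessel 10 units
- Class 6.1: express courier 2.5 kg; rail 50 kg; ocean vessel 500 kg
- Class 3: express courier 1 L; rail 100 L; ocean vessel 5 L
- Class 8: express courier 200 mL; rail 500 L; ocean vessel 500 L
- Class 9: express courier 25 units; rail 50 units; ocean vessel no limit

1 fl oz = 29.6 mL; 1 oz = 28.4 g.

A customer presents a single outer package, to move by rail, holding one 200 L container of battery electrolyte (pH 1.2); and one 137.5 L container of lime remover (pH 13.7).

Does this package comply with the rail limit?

Yes

With pH 1.2 (≤ 1.5), the battery electrolyte falls in Class 8.
With pH 13.7 (≥ 11.5), the lime remover falls in Class 8.
Total Class 8: 200 L + 137.5 L = 337.5 L.
337.5 L is within the rail limit of 500 L for Class 8.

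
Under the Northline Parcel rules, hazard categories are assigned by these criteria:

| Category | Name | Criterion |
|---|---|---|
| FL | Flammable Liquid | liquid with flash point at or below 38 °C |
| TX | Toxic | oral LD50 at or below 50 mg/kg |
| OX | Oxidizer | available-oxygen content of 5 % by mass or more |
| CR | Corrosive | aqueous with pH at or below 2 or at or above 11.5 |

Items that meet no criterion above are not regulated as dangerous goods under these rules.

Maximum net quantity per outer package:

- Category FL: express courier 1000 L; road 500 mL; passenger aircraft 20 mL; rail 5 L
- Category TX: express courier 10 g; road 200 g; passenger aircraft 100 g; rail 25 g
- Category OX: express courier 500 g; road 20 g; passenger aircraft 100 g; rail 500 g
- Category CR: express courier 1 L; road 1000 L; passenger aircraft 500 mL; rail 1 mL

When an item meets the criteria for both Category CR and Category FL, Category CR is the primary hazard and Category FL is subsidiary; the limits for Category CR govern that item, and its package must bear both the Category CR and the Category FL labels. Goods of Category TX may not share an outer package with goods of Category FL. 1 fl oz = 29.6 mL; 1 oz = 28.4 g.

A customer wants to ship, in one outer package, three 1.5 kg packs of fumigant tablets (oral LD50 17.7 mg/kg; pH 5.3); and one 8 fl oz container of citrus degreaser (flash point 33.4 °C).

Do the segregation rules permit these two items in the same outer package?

No

Oral LD50 17.7 mg/kg meets the Category TX criterion (Toxic), so the fumigant tablets are Category TX.
Citrus degreaser: flash point 33.4 °C ≤ 38 °C → Category FL (Flammable Liquid).
Category TX and Category FL may not share an outer package.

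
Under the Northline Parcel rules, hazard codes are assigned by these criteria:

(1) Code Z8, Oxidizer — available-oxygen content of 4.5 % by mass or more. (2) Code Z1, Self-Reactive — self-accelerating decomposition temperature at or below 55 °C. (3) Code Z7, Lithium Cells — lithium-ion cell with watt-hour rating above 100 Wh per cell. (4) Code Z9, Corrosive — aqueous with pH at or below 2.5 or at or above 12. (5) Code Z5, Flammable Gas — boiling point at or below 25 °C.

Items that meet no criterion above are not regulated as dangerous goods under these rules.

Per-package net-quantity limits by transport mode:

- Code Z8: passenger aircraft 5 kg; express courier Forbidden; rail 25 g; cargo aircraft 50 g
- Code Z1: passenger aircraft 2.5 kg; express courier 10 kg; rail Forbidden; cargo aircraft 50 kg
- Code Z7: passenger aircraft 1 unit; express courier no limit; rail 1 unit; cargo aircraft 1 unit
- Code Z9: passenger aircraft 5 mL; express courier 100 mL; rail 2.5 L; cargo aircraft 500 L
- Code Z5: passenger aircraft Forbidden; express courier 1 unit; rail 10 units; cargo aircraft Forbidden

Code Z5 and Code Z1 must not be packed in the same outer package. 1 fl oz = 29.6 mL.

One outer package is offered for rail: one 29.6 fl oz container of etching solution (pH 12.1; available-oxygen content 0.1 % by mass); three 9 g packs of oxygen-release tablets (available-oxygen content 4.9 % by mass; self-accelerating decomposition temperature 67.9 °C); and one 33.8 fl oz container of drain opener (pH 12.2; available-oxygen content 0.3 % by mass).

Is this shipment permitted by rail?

No

pH 12.1 meets the Code Z9 criterion (Corrosive), so the etching solution is Code Z9.
Available-oxygen content 4.9 % by mass meets the Code Z8 criterion (Oxidizer), so the oxygen-release tablets are Code Z8.
Drain opener: pH 12.2 ≥ 12 → Code Z9 (Corrosive).
Code Z9 net quantity: (one 29.6 fl oz container = 876.16 mL) + (one 33.8 fl oz container = 1000.48 mL) = 1876.64 mL.
1876.64 mL is within the rail limit of 2.5 L for Code Z9.
Code Z8 quantity: three 9 g packs = 27 g.
27 g exceeds the rail limit of 25 g for Code Z8.
The segregation rule (Code Z5 with Code Z1) does not apply to Code Z9 with Code Z8.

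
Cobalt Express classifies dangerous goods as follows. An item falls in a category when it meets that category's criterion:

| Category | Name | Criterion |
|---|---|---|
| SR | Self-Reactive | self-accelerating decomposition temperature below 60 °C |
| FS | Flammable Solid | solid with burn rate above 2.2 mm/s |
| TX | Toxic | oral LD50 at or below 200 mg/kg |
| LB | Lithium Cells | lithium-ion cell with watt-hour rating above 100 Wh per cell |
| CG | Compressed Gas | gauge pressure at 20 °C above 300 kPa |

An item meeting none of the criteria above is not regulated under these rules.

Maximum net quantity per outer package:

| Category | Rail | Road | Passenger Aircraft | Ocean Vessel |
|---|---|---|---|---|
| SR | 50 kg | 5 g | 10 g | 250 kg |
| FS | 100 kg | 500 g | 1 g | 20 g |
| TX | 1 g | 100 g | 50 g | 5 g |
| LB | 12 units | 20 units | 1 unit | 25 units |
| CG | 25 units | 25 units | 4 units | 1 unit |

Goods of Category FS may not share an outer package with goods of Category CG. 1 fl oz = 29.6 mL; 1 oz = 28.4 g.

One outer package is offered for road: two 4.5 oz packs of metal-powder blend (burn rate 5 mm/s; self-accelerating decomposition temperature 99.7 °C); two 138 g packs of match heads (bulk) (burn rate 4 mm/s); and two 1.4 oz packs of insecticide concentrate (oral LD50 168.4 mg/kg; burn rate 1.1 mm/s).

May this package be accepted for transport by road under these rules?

Metal-powder blend: burn rate 5 mm/s > 2.2 mm/s → Category FS (Flammable Solid).
With burn rate 4 mm/s (> 2.2 mm/s), the match heads (bulk) fall in Category FS.
With oral LD50 168.4 mg/kg (≤ 200 mg/kg), the insecticide concentrate falls in Category TX.
Category FS net quantity: (two 4.5 oz packs = 255.6 g) + (two 138 g packs = 276 g) = 531.6 g.
That exceeds the Category FS road limit of 500 g.
Category TX quantity: two 1.4 oz packs = 79.52 g.
79.52 g is within the road limit of 100 g for Category TX.
The segregation rule (Category FS with Category CG) does not apply to Category FS with Category TX.

No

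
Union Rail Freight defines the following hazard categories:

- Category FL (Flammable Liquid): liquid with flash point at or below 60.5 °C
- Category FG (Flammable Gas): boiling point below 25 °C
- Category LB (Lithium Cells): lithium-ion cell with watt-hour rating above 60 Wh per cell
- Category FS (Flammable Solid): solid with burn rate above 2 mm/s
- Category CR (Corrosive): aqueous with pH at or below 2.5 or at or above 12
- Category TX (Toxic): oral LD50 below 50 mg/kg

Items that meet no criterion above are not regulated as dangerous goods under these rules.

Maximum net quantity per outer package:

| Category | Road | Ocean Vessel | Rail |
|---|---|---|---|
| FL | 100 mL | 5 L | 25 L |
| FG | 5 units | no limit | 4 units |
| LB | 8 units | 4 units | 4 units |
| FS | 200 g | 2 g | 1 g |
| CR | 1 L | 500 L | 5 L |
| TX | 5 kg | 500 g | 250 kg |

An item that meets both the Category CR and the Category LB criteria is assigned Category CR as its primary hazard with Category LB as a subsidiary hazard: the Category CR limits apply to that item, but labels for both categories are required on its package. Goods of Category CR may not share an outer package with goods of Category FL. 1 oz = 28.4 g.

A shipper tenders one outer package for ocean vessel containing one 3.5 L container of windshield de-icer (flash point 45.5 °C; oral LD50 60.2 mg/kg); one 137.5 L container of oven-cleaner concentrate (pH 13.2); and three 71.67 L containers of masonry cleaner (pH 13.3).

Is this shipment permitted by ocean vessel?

No

Windshield de-icer: flash point 45.5 °C ≤ 60.5 °C → Category FL (Flammable Liquid).
pH 13.2 meets the Category CR criterion (Corrosive), so the oven-cleaner concentrate is Category CR.
pH 13.3 meets the Category CR criterion (Corrosive), so the masonry cleaner is Category CR.
Category CR net quantity: 137.5 L + (three 71.67 L containers = 215.01 L) = 352.51 L.
That is within the Category CR ocean vessel limit of 500 L.
Category FL quantity: 3.5 L.
3.5 L ≤ 5 L (ocean vessel limit, Category FL) — within limit.
Category CR and Category FL may not share an outer package.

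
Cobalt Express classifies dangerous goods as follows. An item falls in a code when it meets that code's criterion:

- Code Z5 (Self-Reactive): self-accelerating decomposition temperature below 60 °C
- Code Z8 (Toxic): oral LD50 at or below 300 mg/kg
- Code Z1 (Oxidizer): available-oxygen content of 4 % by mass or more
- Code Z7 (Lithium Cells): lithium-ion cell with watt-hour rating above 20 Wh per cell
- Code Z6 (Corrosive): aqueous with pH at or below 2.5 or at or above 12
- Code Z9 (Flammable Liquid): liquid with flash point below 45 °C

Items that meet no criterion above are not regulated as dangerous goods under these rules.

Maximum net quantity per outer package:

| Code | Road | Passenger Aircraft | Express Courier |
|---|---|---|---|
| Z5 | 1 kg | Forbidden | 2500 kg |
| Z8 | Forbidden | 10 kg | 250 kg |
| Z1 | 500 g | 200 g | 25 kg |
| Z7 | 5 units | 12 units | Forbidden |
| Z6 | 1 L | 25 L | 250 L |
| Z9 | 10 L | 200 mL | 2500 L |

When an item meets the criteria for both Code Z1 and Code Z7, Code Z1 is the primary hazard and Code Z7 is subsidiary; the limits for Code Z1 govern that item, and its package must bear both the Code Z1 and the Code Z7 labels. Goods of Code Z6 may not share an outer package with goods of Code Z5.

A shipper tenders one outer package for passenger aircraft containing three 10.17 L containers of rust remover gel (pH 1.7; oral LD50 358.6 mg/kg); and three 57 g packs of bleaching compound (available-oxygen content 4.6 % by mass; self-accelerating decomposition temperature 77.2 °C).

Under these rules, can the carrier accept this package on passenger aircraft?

No

pH 1.7 meets the Code Z6 criterion (Corrosive), so the rust remover gel is Code Z6.
Bleaching compound: available-oxygen content 4.6 % by mass ≥ 4 % by mass → Code Z1 (Oxidizer).
Code Z6 quantity: three 10.17 L containers = 30.51 L.
That exceeds the Code Z6 passenger aircraft limit of 25 L.
Code Z1 quantity: three 57 g packs = 171 g.
171 g ≤ 200 g (passenger aircraft limit, Code Z1) — within limit.
The segregation rule (Code Z6 with Code Z5) does not apply to Code Z6 with Code Z1.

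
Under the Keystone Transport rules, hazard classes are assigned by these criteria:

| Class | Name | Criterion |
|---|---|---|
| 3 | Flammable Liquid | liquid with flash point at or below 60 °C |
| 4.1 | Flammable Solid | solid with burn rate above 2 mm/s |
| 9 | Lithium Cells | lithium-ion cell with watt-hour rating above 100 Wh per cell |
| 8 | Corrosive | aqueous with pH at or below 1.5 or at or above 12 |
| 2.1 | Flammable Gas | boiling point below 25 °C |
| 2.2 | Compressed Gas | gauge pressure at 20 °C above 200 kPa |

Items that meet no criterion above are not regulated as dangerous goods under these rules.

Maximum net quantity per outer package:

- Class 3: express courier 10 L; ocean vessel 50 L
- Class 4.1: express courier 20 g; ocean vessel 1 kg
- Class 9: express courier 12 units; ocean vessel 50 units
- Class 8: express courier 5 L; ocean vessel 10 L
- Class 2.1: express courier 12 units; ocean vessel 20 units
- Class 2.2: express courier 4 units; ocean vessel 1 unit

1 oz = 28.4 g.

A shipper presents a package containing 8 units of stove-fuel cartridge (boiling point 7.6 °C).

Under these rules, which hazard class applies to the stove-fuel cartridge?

Class 2.1

Boiling point 7.6 °C meets the Class 2.1 criterion (Flammable Gas), so the stove-fuel cartridge is Class 2.1.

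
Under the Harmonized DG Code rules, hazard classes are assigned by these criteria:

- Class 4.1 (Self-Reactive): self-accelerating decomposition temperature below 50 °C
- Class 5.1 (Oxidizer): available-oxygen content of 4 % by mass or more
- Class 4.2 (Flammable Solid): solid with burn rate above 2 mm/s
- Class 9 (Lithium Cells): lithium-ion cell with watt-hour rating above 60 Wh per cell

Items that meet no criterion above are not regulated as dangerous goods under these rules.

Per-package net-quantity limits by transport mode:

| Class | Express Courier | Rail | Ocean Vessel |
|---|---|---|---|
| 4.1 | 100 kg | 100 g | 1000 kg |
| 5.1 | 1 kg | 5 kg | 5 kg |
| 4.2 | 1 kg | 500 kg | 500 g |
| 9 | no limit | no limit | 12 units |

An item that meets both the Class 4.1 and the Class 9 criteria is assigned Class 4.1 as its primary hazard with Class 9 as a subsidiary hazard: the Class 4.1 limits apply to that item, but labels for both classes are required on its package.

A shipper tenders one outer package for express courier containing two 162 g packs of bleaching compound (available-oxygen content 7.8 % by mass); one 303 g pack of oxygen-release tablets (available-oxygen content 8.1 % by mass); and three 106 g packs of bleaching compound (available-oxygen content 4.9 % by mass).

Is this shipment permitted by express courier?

Yes

Bleaching compound: available-oxygen content 7.8 % by mass ≥ 4 % by mass → Class 5.1 (Oxidizer).
Oxygen-release tablets: available-oxygen content 8.1 % by mass ≥ 4 % by mass → Class 5.1 (Oxidizer).
Bleaching compound: available-oxygen content 4.9 % by mass ≥ 4 % by mass → Class 5.1 (Oxidizer).
Class 5.1 net quantity: (two 162 g packs = 324 g) + 303 g + (three 106 g packs = 318 g) = 945 g.
945 g ≤ 1 kg (express courier limit, Class 5.1) — within limit.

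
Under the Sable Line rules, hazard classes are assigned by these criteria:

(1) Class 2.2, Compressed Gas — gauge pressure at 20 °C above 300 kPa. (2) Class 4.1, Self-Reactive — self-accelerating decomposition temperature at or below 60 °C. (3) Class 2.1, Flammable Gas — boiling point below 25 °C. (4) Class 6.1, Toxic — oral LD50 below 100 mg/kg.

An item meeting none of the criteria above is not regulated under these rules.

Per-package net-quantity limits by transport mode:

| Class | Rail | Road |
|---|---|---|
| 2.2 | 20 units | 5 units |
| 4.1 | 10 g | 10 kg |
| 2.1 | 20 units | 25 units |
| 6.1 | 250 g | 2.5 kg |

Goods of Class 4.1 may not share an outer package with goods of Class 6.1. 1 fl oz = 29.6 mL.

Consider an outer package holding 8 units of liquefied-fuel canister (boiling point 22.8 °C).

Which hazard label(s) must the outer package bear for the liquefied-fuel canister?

Boiling point 22.8 °C meets the Class 2.1 criterion (Flammable Gas), so the liquefied-fuel canister is Class 2.1.
Only the Class 2.1 label is required.

Class 2.1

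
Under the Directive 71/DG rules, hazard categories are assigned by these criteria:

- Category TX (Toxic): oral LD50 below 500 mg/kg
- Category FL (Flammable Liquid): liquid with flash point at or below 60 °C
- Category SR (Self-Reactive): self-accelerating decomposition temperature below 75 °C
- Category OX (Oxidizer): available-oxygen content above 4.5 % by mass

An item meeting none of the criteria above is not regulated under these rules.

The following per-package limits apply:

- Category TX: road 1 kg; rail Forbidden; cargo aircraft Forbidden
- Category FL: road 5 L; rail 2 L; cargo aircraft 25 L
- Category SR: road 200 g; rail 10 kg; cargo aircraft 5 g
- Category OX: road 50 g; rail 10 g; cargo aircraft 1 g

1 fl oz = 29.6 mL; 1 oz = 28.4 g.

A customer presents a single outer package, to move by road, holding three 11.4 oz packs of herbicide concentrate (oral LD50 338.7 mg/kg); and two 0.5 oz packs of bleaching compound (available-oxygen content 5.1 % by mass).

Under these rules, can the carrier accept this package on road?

Herbicide concentrate: oral LD50 338.7 mg/kg < 500 mg/kg → Category TX (Toxic).
Available-oxygen content 5.1 % by mass meets the Category OX criterion (Oxidizer), so the bleaching compound is Category OX.
Category OX quantity: two 0.5 oz packs = 28.4 g.
28.4 g is within the road limit of 50 g for Category OX.
Category TX quantity: three 11.4 oz packs = 971.28 g.
971.28 g ≤ 1 kg (road limit, Category TX) — within limit.
Every hazard category is within its road limit and no segregation rule is violated.

Yes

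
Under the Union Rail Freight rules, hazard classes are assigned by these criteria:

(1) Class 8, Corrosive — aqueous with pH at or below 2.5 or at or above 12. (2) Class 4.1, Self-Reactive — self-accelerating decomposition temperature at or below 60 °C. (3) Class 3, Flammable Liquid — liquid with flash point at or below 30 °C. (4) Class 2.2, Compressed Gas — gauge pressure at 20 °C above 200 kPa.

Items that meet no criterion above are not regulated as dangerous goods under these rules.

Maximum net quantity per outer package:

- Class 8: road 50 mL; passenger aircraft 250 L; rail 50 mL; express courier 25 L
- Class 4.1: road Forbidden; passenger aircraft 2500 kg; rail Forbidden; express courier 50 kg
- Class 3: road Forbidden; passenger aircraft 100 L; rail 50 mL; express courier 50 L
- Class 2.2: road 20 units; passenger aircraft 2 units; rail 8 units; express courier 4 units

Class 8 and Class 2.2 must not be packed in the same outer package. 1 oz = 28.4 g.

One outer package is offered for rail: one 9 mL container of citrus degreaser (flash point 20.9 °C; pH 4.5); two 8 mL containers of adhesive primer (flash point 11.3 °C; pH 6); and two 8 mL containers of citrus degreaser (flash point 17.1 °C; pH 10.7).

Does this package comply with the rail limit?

Flash point 20.9 °C meets the Class 3 criterion (Flammable Liquid), so the citrus degreaser is Class 3.
Flash point 11.3 °C meets the Class 3 criterion (Flammable Liquid), so the adhesive primer is Class 3.
The citrus degreaser has flash point 17.1 °C, which is ≤ 30 °C, so it is Class 3 (Flammable Liquid).
Class 3 net quantity: 9 mL + (two 8 mL containers = 16 mL) + (two 8 mL containers = 16 mL) = 41 mL.
That is within the Class 3 rail limit of 50 mL.

Yes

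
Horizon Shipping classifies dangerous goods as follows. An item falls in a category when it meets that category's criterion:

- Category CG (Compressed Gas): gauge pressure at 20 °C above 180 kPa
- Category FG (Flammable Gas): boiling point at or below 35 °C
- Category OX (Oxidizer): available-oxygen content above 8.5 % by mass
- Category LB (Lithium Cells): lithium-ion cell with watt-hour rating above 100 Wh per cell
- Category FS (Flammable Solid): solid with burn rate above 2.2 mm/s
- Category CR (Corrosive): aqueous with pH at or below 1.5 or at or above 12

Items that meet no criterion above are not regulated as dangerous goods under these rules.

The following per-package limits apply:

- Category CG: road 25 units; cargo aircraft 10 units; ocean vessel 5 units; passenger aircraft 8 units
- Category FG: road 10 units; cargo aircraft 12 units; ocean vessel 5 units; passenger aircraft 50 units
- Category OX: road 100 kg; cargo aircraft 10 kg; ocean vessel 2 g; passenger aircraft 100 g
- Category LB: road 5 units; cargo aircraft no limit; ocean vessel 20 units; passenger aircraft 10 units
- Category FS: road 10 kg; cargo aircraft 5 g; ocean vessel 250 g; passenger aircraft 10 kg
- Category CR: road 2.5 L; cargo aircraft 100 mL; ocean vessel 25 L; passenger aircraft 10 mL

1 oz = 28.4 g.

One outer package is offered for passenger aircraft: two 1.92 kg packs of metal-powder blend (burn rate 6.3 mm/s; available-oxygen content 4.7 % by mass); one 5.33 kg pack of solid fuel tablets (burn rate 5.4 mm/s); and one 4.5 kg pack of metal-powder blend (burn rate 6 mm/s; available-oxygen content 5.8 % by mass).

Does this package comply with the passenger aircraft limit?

Burn rate 6.3 mm/s meets the Category FS criterion (Flammable Solid), so the metal-powder blend is Category FS.
The solid fuel tablets have burn rate 5.4 mm/s, which is > 2.2 mm/s, so they are Category FS (Flammable Solid).
Metal-powder blend: burn rate 6 mm/s > 2.2 mm/s → Category FS (Flammable Solid).
Category FS net quantity: (two 1.92 kg packs = 3.84 kg) + 5.33 kg + 4.5 kg = 13.67 kg.
13.67 kg exceeds the passenger aircraft limit of 10 kg for Category FS.

No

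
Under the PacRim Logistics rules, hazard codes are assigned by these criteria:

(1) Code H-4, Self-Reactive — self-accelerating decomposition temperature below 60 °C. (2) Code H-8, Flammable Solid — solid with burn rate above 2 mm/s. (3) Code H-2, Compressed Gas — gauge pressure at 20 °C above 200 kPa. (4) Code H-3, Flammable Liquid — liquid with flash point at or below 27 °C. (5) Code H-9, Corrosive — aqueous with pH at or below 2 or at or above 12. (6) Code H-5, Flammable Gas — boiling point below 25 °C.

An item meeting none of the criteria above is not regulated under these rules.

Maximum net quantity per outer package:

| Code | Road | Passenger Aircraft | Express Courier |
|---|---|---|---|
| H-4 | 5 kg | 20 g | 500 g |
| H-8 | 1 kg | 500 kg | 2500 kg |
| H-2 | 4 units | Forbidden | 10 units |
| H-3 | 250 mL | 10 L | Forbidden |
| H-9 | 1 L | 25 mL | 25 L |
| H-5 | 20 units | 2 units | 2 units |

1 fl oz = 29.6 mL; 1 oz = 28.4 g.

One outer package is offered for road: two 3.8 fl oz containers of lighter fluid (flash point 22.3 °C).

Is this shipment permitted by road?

With flash point 22.3 °C (≤ 27 °C), the lighter fluid falls in Code H-3.
Code H-3 quantity: two 3.8 fl oz containers = 224.96 mL.
224.96 mL ≤ 250 mL (road limit, Code H-3) — within limit.

Yes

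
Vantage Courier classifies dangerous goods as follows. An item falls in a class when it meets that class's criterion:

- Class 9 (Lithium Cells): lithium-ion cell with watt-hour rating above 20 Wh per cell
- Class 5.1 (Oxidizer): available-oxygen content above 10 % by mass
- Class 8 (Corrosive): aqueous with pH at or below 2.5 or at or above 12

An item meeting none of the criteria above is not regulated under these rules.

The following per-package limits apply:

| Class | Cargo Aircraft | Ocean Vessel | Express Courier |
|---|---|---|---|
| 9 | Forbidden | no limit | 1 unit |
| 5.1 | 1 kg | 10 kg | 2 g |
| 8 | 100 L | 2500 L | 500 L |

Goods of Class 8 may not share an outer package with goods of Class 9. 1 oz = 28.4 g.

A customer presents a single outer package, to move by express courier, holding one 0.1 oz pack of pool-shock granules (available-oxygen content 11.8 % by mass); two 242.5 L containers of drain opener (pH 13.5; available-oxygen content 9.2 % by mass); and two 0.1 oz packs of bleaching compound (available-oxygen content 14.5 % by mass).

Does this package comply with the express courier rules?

Available-oxygen content 11.8 % by mass meets the Class 5.1 criterion (Oxidizer), so the pool-shock granules are Class 5.1.
The drain opener has pH 13.5, which is ≥ 12, so it is Class 8 (Corrosive).
The bleaching compound has available-oxygen content 14.5 % by mass, which is > 10 % by mass, so it is Class 5.1 (Oxidizer).
Class 5.1 net quantity: (one 0.1 oz pack = 2.84 g) + (two 0.1 oz packs = 5.68 g) = 8.52 g.
That exceeds the Class 5.1 express courier limit of 2 g.
Class 8 quantity: two 242.5 L containers = 485 L.
485 L is within the express courier limit of 500 L for Class 8.
The segregation rule (Class 8 with Class 9) does not apply to Class 5.1 with Class 8.

No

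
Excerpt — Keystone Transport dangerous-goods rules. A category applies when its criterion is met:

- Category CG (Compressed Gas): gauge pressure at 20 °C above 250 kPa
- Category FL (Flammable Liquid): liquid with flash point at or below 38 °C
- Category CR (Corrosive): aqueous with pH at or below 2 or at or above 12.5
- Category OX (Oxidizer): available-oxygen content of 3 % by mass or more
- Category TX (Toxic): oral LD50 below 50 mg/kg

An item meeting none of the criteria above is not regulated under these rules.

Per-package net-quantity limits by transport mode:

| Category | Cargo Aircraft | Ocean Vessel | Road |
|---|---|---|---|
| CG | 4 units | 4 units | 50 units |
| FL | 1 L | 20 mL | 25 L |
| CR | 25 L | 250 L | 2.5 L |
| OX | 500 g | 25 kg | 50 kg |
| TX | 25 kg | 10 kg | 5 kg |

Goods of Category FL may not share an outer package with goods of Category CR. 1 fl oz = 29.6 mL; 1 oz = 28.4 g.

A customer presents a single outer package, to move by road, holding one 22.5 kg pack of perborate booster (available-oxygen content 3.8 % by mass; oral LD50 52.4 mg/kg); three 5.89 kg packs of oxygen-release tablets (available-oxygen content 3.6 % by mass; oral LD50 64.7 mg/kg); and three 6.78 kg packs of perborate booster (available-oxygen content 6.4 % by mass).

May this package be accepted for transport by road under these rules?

No

Perborate booster: available-oxygen content 3.8 % by mass ≥ 3 % by mass → Category OX (Oxidizer).
The oxygen-release tablets have available-oxygen content 3.6 % by mass, which is ≥ 3 % by mass, so they are Category OX (Oxidizer).
Perborate booster: available-oxygen content 6.4 % by mass ≥ 3 % by mass → Category OX (Oxidizer).
Category OX net quantity: 22.5 kg + (three 5.89 kg packs = 17.67 kg) + (three 6.78 kg packs = 20.34 kg) = 60.51 kg.
That exceeds the Category OX road limit of 50 kg.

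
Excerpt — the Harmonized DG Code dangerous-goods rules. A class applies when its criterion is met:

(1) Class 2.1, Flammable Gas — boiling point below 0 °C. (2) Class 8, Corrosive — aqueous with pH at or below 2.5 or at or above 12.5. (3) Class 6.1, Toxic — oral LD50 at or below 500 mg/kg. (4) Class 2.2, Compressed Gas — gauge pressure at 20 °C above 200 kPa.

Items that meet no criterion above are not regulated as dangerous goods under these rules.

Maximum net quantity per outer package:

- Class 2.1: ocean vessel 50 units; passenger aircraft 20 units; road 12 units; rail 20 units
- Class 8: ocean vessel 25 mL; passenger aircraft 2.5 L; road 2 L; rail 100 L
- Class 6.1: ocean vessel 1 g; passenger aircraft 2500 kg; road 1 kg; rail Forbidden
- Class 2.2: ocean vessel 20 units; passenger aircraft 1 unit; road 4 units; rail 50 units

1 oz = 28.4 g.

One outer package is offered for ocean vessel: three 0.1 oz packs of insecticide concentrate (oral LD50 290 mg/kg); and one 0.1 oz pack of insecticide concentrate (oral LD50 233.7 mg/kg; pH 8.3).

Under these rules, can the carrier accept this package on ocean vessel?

Oral LD50 290 mg/kg meets the Class 6.1 criterion (Toxic), so the insecticide concentrate is Class 6.1.
Oral LD50 233.7 mg/kg meets the Class 6.1 criterion (Toxic), so the insecticide concentrate is Class 6.1.
Total Class 6.1: (three 0.1 oz packs = 8.52 g) + (one 0.1 oz pack = 2.84 g) = 11.36 g.
11.36 g > 1 g (ocean vessel limit, Class 6.1) — over the limit.

No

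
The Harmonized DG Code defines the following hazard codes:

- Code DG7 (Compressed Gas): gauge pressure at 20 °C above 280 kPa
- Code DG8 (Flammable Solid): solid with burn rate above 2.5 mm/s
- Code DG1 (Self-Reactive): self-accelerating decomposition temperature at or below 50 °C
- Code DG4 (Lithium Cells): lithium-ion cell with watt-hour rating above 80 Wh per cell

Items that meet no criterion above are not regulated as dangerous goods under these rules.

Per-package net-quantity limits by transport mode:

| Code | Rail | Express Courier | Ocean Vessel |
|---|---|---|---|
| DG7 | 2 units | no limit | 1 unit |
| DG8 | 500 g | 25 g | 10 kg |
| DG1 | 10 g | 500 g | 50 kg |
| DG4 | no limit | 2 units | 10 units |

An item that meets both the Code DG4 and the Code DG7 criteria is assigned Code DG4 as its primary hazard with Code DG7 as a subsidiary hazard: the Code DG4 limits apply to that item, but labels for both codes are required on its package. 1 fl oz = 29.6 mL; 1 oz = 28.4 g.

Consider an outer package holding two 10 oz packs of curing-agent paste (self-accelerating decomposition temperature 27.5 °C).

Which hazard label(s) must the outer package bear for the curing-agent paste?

Code DG1

The curing-agent paste has self-accelerating decomposition temperature 27.5 °C, which is ≤ 50 °C, so it is Code DG1 (Self-Reactive).
Only the Code DG1 label is required.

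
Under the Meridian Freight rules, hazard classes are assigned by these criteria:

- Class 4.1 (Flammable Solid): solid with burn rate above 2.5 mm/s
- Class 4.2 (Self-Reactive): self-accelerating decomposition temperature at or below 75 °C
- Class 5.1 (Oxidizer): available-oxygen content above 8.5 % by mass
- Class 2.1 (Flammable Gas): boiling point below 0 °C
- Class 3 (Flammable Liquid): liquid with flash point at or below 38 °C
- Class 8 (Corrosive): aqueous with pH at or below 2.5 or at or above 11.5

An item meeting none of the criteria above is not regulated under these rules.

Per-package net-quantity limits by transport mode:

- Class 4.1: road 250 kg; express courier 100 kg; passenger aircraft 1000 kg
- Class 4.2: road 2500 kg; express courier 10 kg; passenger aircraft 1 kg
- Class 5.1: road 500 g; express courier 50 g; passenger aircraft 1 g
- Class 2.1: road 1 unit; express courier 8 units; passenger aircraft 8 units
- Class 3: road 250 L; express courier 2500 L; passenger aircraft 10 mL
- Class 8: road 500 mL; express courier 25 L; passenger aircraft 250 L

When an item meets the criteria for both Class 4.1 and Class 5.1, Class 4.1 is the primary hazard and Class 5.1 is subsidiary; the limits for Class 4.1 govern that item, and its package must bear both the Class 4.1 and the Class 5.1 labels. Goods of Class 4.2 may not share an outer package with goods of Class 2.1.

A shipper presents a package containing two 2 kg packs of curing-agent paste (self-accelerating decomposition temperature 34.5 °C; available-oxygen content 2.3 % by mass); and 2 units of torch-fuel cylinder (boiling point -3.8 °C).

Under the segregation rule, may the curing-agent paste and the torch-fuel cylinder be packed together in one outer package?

With self-accelerating decomposition temperature 34.5 °C (≤ 75 °C), the curing-agent paste falls in Class 4.2.
With boiling point -3.8 °C (< 0 °C), the torch-fuel cylinder falls in Class 2.1.
Class 4.2 and Class 2.1 may not share an outer package.

No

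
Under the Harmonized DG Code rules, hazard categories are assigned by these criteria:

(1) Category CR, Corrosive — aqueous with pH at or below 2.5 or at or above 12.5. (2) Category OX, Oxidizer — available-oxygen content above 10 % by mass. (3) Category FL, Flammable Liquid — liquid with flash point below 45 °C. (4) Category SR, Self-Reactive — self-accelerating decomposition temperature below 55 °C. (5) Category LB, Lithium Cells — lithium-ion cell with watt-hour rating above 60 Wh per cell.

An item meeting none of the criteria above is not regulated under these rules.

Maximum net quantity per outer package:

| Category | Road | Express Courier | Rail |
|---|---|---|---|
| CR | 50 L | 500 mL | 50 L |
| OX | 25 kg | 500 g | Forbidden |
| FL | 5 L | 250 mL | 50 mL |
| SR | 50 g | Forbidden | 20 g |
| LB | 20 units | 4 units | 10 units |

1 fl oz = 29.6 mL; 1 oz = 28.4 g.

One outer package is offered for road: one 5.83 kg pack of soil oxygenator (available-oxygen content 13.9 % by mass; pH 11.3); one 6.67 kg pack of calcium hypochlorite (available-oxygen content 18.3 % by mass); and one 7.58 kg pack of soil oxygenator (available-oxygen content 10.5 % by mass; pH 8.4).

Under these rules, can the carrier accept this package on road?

Yes

Available-oxygen content 13.9 % by mass meets the Category OX criterion (Oxidizer), so the soil oxygenator is Category OX.
Available-oxygen content 18.3 % by mass meets the Category OX criterion (Oxidizer), so the calcium hypochlorite is Category OX.
Available-oxygen content 10.5 % by mass meets the Category OX criterion (Oxidizer), so the soil oxygenator is Category OX.
Category OX net quantity: 5.83 kg + 6.67 kg + 7.58 kg = 20.08 kg.
That is within the Category OX road limit of 25 kg.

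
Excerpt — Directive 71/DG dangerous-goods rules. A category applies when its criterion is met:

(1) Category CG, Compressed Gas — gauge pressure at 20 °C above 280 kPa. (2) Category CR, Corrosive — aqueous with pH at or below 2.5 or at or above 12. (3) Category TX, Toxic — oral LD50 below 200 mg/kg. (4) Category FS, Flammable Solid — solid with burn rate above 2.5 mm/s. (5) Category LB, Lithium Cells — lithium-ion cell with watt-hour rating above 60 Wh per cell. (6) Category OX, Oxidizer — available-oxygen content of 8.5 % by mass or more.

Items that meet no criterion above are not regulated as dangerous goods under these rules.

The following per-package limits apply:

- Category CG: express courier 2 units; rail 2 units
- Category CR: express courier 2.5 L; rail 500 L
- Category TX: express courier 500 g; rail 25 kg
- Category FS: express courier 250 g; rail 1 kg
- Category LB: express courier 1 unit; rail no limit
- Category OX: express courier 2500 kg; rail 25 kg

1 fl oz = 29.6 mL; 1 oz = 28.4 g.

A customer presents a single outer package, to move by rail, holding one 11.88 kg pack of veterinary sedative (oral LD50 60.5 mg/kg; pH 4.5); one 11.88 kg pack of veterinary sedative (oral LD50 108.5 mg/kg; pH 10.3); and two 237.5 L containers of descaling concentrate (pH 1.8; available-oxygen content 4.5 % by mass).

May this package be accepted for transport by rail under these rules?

Yes

With oral LD50 60.5 mg/kg (< 200 mg/kg), the veterinary sedative falls in Category TX.
Oral LD50 108.5 mg/kg meets the Category TX criterion (Toxic), so the veterinary sedative is Category TX.
With pH 1.8 (≤ 2.5), the descaling concentrate falls in Category CR.
Category TX net quantity: 11.88 kg + 11.88 kg = 23.76 kg.
23.76 kg ≤ 25 kg (rail limit, Category TX) — within limit.
Category CR quantity: two 237.5 L containers = 475 L.
475 L ≤ 500 L (rail limit, Category CR) — within limit.
Every hazard category is within its rail limit and no segregation rule is violated.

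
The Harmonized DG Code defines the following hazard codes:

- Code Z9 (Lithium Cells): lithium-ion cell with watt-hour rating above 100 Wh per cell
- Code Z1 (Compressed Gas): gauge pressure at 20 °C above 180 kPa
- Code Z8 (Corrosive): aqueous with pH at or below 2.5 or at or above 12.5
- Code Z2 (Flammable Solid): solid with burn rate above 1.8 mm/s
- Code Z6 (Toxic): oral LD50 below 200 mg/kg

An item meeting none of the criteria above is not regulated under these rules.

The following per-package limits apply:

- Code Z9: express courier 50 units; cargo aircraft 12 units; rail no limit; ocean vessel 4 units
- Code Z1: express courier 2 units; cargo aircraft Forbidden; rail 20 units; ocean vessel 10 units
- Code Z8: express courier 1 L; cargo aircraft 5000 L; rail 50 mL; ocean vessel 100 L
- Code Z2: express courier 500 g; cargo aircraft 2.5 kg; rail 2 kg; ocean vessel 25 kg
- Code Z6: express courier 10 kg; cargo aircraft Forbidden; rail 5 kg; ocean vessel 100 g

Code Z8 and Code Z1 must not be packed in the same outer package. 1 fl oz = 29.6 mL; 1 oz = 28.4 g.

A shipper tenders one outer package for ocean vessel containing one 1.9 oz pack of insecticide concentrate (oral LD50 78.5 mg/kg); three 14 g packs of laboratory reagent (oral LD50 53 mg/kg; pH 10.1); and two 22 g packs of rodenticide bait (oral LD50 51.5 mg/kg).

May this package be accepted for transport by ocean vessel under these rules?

No

Oral LD50 78.5 mg/kg meets the Code Z6 criterion (Toxic), so the insecticide concentrate is Code Z6.
The laboratory reagent has oral LD50 53 mg/kg, which is < 200 mg/kg, so it is Code Z6 (Toxic).
Rodenticide bait: oral LD50 51.5 mg/kg < 200 mg/kg → Code Z6 (Toxic).
Code Z6 net quantity: (one 1.9 oz pack = 53.96 g) + (three 14 g packs = 42 g) + (two 22 g packs = 44 g) = 139.96 g.
That exceeds the Code Z6 ocean vessel limit of 100 g.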